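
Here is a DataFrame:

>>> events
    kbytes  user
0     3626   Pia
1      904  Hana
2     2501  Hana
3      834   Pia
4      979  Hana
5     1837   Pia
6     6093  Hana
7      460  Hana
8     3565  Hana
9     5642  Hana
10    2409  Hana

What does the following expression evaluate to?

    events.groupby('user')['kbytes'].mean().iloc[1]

2099.0

group by user, mean of kbytes:
user
Hana    2819.125
Pia     2099.000
Name: kbytes, dtype: float64
Then the value at position 1: 2099.0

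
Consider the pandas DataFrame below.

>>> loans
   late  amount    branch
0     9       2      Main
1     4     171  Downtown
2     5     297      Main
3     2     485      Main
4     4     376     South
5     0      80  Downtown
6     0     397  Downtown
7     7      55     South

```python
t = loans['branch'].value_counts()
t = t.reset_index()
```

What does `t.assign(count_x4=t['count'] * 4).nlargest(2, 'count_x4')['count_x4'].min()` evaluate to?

value_counts of branch:
branch
Main        3
Downtown    3
South       2
Name: count, dtype: int64
reset_index():
     branch  count
0      Main      3
1  Downtown      3
2     South      2
add column count_x4 = t['count'] * 4:
     branch  count  count_x4
0      Main      3        12
1  Downtown      3        12
2     South      2         8
take 2 rows with largest count_x4:
     branch  count  count_x4
0      Main      3        12
1  Downtown      3        12
Hence 12.

12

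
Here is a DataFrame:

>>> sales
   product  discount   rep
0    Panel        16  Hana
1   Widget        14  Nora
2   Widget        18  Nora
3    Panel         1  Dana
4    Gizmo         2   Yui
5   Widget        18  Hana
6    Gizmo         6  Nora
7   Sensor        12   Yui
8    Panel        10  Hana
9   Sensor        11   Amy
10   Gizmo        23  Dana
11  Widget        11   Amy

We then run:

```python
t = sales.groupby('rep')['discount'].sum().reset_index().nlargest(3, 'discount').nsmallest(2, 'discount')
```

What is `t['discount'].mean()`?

31.0

group by rep, sum of discount:
rep
Amy     22
Dana    24
Hana    44
Nora    38
Yui     14
Name: discount, dtype: int64
reset_index():
    rep  discount
0   Amy        22
1  Dana        24
2  Hana        44
3  Nora        38
4   Yui        14
take 3 rows with largest discount:
    rep  discount
2  Hana        44
3  Nora        38
1  Dana        24
take 2 rows with smallest discount:
    rep  discount
1  Dana        24
3  Nora        38
Then the mean of column 'discount': 31.0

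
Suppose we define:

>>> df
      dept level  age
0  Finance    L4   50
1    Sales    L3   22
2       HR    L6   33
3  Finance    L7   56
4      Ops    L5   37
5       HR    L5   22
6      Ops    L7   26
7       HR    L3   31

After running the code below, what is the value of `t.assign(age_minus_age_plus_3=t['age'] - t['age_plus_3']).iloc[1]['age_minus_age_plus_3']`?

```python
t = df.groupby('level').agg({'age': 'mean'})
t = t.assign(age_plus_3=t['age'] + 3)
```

group by level, mean of age:
        age
level      
L3     26.5
L4     50.0
L5     29.5
L6     33.0
L7     41.0
add column age_plus_3 = t['age'] + 3:
        age  age_plus_3
level                  
L3     26.5        29.5
L4     50.0        53.0
L5     29.5        32.5
L6     33.0        36.0
L7     41.0        44.0
add column age_minus_age_plus_3 = t['age'] - t['age_plus_3']:
        age  age_plus_3  age_minus_age_plus_3
level                                        
L3     26.5        29.5                  -3.0
L4     50.0        53.0                  -3.0
L5     29.5        32.5                  -3.0
L6     33.0        36.0                  -3.0
L7     41.0        44.0                  -3.0

-3.0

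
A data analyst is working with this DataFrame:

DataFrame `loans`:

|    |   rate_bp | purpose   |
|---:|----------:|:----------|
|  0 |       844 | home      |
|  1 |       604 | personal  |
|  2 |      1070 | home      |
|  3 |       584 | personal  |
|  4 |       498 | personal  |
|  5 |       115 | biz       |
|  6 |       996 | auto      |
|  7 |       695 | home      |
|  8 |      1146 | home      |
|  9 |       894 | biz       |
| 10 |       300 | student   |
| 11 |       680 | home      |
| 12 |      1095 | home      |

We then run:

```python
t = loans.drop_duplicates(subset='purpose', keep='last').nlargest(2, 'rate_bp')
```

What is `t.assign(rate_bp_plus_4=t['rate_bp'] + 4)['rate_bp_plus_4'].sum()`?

drop duplicate purpose (keep=last):
    rate_bp   purpose
4       498  personal
6       996      auto
9       894       biz
10      300   student
12     1095      home
take 2 rows with largest rate_bp:
    rate_bp purpose
12     1095    home
6       996    auto
add column rate_bp_plus_4 = t['rate_bp'] + 4:
    rate_bp purpose  rate_bp_plus_4
12     1095    home            1099
6       996    auto            1000
Reading off the sum of column 'rate_bp_plus_4', we get 2099.

2099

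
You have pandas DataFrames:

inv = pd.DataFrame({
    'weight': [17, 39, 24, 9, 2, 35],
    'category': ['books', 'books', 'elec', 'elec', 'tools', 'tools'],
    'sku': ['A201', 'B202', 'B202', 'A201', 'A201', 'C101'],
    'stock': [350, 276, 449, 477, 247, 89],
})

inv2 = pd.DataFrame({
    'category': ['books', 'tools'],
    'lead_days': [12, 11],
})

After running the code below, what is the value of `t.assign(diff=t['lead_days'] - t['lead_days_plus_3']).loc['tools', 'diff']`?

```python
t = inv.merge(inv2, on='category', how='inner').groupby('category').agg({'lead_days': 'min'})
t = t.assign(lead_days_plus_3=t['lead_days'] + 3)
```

merge on 'category' (how='inner') → 4 rows:
   weight category   sku  stock  lead_days
0      17    books  A201    350         12
1      39    books  B202    276         12
2       2    tools  A201    247         11
3      35    tools  C101     89         11
group by category, min of lead_days:
          lead_days
category           
books            12
tools            11
add column lead_days_plus_3 = t['lead_days'] + 3:
          lead_days  lead_days_plus_3
category                             
books            12                15
tools            11                14
add column diff = t['lead_days'] - t['lead_days_plus_3']:
          lead_days  lead_days_plus_3  diff
category                                   
books            12                15    -3
tools            11                14    -3
The value at row 'tools', column 'diff' is -3.

-3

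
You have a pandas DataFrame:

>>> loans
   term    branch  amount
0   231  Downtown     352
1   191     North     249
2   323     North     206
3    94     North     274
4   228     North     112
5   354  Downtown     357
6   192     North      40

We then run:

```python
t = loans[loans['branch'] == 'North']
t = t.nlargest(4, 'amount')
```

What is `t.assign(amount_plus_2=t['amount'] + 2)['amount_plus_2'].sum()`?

849

filter rows where branch == 'North':
   term branch  amount
1   191  North     249
2   323  North     206
3    94  North     274
4   228  North     112
6   192  North      40
take 4 rows with largest amount:
   term branch  amount
3    94  North     274
1   191  North     249
2   323  North     206
4   228  North     112
add column amount_plus_2 = t['amount'] + 2:
   term branch  amount  amount_plus_2
3    94  North     274            276
1   191  North     249            251
2   323  North     206            208
4   228  North     112            114
The sum of column 'amount_plus_2' is 849.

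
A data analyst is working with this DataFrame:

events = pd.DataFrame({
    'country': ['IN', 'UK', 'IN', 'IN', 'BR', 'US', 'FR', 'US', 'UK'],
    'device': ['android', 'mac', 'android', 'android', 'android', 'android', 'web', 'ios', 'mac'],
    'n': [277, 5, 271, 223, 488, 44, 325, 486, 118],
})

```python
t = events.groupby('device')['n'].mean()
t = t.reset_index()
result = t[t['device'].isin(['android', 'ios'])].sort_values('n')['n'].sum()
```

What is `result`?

746.6

group by device, mean of n:
device
android    260.6
ios        486.0
mac         61.5
web        325.0
Name: n, dtype: float64
reset_index():
    device      n
0  android  260.6
1      ios  486.0
2      mac   61.5
3      web  325.0
filter rows where device in ['android', 'ios']:
    device      n
0  android  260.6
1      ios  486.0
sort by n:
    device      n
0  android  260.6
1      ios  486.0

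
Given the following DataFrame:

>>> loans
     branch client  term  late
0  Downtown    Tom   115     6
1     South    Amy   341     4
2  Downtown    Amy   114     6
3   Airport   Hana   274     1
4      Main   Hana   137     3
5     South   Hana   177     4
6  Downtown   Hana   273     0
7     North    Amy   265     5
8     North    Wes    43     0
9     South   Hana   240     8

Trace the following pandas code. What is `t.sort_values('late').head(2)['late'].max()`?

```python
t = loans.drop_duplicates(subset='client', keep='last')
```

drop duplicate client (keep=last):
     branch client  term  late
0  Downtown    Tom   115     6
7     North    Amy   265     5
8     North    Wes    43     0
9     South   Hana   240     8
sort by late:
     branch client  term  late
8     North    Wes    43     0
7     North    Amy   265     5
0  Downtown    Tom   115     6
9     South   Hana   240     8
take first 2 rows:
  branch client  term  late
8  North    Wes    43     0
7  North    Amy   265     5
The max of column 'late' is 5.

5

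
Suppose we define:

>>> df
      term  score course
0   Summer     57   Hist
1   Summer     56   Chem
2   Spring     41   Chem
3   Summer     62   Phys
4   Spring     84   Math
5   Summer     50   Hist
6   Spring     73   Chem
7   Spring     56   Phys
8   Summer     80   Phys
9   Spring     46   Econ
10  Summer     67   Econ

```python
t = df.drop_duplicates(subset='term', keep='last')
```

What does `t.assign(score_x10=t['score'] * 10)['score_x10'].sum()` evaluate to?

1130

drop duplicate term (keep=last):
      term  score course
9   Spring     46   Econ
10  Summer     67   Econ
add column score_x10 = t['score'] * 10:
      term  score course  score_x10
9   Spring     46   Econ        460
10  Summer     67   Econ        670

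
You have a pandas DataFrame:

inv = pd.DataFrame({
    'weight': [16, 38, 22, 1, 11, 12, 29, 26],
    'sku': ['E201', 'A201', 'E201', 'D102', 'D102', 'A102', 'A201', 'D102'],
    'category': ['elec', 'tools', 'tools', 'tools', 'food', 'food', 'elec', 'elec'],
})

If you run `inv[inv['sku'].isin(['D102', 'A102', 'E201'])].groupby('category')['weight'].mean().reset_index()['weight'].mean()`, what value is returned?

14.6666666667

filter rows where sku in ['D102', 'A102', 'E201']:
   weight   sku category
0      16  E201     elec
2      22  E201    tools
3       1  D102    tools
4      11  D102     food
5      12  A102     food
7      26  D102     elec
group by category, mean of weight:
category
elec     21.0
food     11.5
tools    11.5
Name: weight, dtype: float64
reset_index():
  category  weight
0     elec    21.0
1     food    11.5
2    tools    11.5
So mean() = 14.6666666667.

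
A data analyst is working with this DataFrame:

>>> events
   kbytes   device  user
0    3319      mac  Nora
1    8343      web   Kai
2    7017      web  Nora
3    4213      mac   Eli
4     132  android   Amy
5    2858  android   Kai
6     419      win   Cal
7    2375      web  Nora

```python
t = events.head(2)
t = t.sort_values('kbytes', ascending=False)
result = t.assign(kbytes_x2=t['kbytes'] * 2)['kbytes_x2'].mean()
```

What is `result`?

11662.0

take first 2 rows:
   kbytes device  user
0    3319    mac  Nora
1    8343    web   Kai
sort by kbytes descending:
   kbytes device  user
1    8343    web   Kai
0    3319    mac  Nora
add column kbytes_x2 = t['kbytes'] * 2:
   kbytes device  user  kbytes_x2
1    8343    web   Kai      16686
0    3319    mac  Nora       6638
Taking the mean of column 'kbytes_x2' gives 11662.0.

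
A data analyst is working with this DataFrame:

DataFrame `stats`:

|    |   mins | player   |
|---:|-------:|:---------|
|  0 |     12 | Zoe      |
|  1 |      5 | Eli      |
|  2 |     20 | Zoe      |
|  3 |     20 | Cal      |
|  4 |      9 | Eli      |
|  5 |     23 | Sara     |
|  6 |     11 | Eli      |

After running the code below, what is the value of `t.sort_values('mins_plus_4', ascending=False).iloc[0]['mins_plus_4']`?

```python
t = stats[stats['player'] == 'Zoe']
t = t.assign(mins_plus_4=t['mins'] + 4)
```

filter rows where player == 'Zoe':
   mins player
0    12    Zoe
2    20    Zoe
add column mins_plus_4 = t['mins'] + 4:
   mins player  mins_plus_4
0    12    Zoe           16
2    20    Zoe           24
sort by mins_plus_4 descending:
   mins player  mins_plus_4
2    20    Zoe           24
0    12    Zoe           16
Taking the value at position 0, column 'mins_plus_4' gives 24.

24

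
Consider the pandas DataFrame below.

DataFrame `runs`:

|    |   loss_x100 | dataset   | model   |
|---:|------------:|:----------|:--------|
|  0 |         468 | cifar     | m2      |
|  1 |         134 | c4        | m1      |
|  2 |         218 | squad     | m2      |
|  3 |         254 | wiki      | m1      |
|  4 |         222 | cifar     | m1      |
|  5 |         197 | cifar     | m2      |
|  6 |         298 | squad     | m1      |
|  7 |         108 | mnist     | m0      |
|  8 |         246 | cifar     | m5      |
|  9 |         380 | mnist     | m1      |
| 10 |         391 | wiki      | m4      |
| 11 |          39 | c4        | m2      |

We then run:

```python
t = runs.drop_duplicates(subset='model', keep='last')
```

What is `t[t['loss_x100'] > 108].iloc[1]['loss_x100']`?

drop duplicate model (keep=last):
    loss_x100 dataset model
7         108   mnist    m0
8         246   cifar    m5
9         380   mnist    m1
10        391    wiki    m4
11         39      c4    m2
filter rows where loss_x100 > 108:
    loss_x100 dataset model
8         246   cifar    m5
9         380   mnist    m1
10        391    wiki    m4

380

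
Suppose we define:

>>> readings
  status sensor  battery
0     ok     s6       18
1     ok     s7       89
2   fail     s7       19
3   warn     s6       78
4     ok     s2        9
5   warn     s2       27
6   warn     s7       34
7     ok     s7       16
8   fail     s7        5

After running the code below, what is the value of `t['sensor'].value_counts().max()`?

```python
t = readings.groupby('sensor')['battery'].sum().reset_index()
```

1

group by sensor, sum of battery:
sensor
s2     36
s6     96
s7    163
Name: battery, dtype: int64
reset_index():
  sensor  battery
0     s2       36
1     s6       96
2     s7      163
value_counts of sensor:
sensor
s2    1
s6    1
s7    1
Name: count, dtype: int64
Hence 1.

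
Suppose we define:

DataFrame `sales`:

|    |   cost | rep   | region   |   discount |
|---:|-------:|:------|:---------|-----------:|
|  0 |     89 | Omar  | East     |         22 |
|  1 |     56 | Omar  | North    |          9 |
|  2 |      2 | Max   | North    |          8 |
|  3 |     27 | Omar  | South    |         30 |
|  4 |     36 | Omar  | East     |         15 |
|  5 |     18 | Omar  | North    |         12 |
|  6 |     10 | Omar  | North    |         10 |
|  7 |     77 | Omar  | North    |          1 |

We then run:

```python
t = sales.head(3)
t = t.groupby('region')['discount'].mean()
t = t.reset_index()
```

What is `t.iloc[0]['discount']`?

take first 3 rows:
   cost   rep region  discount
0    89  Omar   East        22
1    56  Omar  North         9
2     2   Max  North         8
group by region, mean of discount:
region
East     22.0
North     8.5
Name: discount, dtype: float64
reset_index():
  region  discount
0   East      22.0
1  North       8.5
value at position 0, column 'discount' → 22.0

22.0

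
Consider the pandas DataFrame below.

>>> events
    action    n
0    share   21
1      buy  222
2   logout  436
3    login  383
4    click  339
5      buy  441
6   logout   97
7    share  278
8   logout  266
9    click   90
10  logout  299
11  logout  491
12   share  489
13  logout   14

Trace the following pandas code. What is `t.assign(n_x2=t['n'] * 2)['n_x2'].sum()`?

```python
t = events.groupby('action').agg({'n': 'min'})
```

group by action, min of n:
          n
action     
buy     222
click    90
login   383
logout   14
share    21
add column n_x2 = t['n'] * 2:
          n  n_x2
action           
buy     222   444
click    90   180
login   383   766
logout   14    28
share    21    42
Then the sum of column 'n_x2': 1460

1460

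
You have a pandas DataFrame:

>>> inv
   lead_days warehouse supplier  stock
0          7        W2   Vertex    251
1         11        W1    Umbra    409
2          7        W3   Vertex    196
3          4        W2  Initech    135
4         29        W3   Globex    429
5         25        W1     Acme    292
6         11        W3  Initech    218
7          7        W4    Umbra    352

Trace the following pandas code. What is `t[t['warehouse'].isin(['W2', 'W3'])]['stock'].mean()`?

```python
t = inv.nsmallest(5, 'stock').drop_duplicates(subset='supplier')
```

take 5 rows with smallest stock:
   lead_days warehouse supplier  stock
3          4        W2  Initech    135
2          7        W3   Vertex    196
6         11        W3  Initech    218
0          7        W2   Vertex    251
5         25        W1     Acme    292
drop duplicate supplier (keep=first):
   lead_days warehouse supplier  stock
3          4        W2  Initech    135
2          7        W3   Vertex    196
5         25        W1     Acme    292
filter rows where warehouse in ['W2', 'W3']:
   lead_days warehouse supplier  stock
3          4        W2  Initech    135
2          7        W3   Vertex    196
Taking the mean of column 'stock' gives 165.5.

165.5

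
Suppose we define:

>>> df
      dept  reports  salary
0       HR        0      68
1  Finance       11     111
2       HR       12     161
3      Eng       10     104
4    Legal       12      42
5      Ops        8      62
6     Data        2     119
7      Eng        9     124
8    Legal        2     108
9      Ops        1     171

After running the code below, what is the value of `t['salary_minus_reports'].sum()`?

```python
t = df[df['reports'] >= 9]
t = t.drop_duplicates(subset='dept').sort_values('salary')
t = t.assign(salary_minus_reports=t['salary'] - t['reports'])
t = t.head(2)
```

filter rows where reports >= 9:
      dept  reports  salary
1  Finance       11     111
2       HR       12     161
3      Eng       10     104
4    Legal       12      42
7      Eng        9     124
drop duplicate dept (keep=first):
      dept  reports  salary
1  Finance       11     111
2       HR       12     161
3      Eng       10     104
4    Legal       12      42
sort by salary:
      dept  reports  salary
4    Legal       12      42
3      Eng       10     104
1  Finance       11     111
2       HR       12     161
add column salary_minus_reports = t['salary'] - t['reports']:
      dept  reports  salary  salary_minus_reports
4    Legal       12      42                    30
3      Eng       10     104                    94
1  Finance       11     111                   100
2       HR       12     161                   149
take first 2 rows:
    dept  reports  salary  salary_minus_reports
4  Legal       12      42                    30
3    Eng       10     104                    94
Finally, sum of column 'salary_minus_reports' = 124.

124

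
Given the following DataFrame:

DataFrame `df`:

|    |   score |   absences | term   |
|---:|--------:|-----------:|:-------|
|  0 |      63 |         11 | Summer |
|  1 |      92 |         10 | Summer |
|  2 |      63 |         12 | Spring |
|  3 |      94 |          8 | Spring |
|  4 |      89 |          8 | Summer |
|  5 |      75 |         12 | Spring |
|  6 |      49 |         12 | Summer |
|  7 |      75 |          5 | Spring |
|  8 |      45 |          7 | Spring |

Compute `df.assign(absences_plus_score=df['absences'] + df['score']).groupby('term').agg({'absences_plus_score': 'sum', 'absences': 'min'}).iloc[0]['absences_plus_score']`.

396

add column absences_plus_score = df['absences'] + df['score']:
   score  absences    term  absences_plus_score
0     63        11  Summer                   74
1     92        10  Summer                  102
2     63        12  Spring                   75
3     94         8  Spring                  102
4     89         8  Summer                   97
5     75        12  Spring                   87
6     49        12  Summer                   61
7     75         5  Spring                   80
8     45         7  Spring                   52
group by term: sum(absences_plus_score), min(absences):
        absences_plus_score  absences
term                                 
Spring                  396         5
Summer                  334         8
Finally, value at position 0, column 'absences_plus_score' = 396.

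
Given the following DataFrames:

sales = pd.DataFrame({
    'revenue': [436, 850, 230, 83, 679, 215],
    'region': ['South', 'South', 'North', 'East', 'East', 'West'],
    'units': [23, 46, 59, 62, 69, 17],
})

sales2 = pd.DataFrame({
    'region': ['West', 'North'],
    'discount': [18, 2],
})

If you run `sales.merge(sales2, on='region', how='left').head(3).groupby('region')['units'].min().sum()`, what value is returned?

merge on 'region' (how='left') → 6 rows:
   revenue region  units  discount
0      436  South     23       NaN
1      850  South     46       NaN
2      230  North     59       2.0
3       83   East     62       NaN
4      679   East     69       NaN
5      215   West     17      18.0
take first 3 rows:
   revenue region  units  discount
0      436  South     23       NaN
1      850  South     46       NaN
2      230  North     59       2.0
group by region, min of units:
region
North    59
South    23
Name: units, dtype: int64

82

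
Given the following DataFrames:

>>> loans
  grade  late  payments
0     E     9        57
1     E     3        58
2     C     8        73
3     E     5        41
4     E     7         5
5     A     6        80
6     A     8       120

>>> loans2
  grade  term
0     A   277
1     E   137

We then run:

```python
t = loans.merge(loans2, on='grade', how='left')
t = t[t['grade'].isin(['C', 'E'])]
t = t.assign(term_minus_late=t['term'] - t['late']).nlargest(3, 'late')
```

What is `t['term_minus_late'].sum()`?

merge on 'grade' (how='left') → 7 rows:
  grade  late  payments   term
0     E     9        57  137.0
1     E     3        58  137.0
2     C     8        73    NaN
3     E     5        41  137.0
4     E     7         5  137.0
5     A     6        80  277.0
6     A     8       120  277.0
filter rows where grade in ['C', 'E']:
  grade  late  payments   term
0     E     9        57  137.0
1     E     3        58  137.0
2     C     8        73    NaN
3     E     5        41  137.0
4     E     7         5  137.0
add column term_minus_late = t['term'] - t['late']:
  grade  late  payments   term  term_minus_late
0     E     9        57  137.0            128.0
1     E     3        58  137.0            134.0
2     C     8        73    NaN              NaN
3     E     5        41  137.0            132.0
4     E     7         5  137.0            130.0
take 3 rows with largest late:
  grade  late  payments   term  term_minus_late
0     E     9        57  137.0            128.0
2     C     8        73    NaN              NaN
4     E     7         5  137.0            130.0
Finally, sum of column 'term_minus_late' = 258.0.

258.0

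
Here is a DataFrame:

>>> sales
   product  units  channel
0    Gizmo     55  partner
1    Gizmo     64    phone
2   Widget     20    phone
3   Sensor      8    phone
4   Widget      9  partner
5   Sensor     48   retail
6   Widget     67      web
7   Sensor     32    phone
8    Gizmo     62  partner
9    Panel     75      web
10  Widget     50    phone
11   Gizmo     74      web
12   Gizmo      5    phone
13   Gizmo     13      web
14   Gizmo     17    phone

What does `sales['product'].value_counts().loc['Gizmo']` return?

7

value_counts of product:
product
Gizmo     7
Widget    4
Sensor    3
Panel     1
Name: count, dtype: int64
So loc['Gizmo'] = 7.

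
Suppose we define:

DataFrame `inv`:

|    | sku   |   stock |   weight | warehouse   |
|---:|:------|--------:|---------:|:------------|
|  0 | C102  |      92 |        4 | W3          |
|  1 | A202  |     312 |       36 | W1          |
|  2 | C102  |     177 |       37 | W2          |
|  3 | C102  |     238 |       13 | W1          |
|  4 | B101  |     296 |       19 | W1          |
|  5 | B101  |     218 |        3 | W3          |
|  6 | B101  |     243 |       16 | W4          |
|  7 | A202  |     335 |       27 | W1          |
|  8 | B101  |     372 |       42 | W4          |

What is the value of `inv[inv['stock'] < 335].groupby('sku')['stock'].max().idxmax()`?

A202

filter rows where stock < 335:
    sku  stock  weight warehouse
0  C102     92       4        W3
1  A202    312      36        W1
2  C102    177      37        W2
3  C102    238      13        W1
4  B101    296      19        W1
5  B101    218       3        W3
6  B101    243      16        W4
group by sku, max of stock:
sku
A202    312
B101    296
C102    238
Name: stock, dtype: int64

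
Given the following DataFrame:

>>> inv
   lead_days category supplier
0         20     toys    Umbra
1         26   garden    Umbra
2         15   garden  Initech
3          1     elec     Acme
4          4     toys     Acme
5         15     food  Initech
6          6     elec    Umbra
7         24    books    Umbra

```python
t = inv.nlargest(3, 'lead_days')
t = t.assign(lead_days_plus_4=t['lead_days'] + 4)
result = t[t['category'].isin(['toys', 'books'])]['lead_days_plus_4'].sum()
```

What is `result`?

52

take 3 rows with largest lead_days:
   lead_days category supplier
1         26   garden    Umbra
7         24    books    Umbra
0         20     toys    Umbra
add column lead_days_plus_4 = t['lead_days'] + 4:
   lead_days category supplier  lead_days_plus_4
1         26   garden    Umbra                30
7         24    books    Umbra                28
0         20     toys    Umbra                24
filter rows where category in ['toys', 'books']:
   lead_days category supplier  lead_days_plus_4
7         24    books    Umbra                28
0         20     toys    Umbra                24
The sum of column 'lead_days_plus_4' is 52.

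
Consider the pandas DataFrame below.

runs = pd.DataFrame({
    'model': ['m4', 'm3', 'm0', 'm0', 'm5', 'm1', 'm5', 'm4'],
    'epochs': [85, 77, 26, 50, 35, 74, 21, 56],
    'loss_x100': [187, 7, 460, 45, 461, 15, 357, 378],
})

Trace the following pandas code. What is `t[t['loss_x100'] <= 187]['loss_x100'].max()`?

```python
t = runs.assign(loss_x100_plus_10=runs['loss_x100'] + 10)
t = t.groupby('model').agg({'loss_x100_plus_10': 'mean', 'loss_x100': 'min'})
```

187

add column loss_x100_plus_10 = runs['loss_x100'] + 10:
  model  epochs  loss_x100  loss_x100_plus_10
0    m4      85        187                197
1    m3      77          7                 17
2    m0      26        460                470
3    m0      50         45                 55
4    m5      35        461                471
5    m1      74         15                 25
6    m5      21        357                367
7    m4      56        378                388
group by model: mean(loss_x100_plus_10), min(loss_x100):
       loss_x100_plus_10  loss_x100
model                              
m0                 262.5         45
m1                  25.0         15
m3                  17.0          7
m4                 292.5        187
m5                 419.0        357
filter rows where loss_x100 <= 187:
       loss_x100_plus_10  loss_x100
model                              
m0                 262.5         45
m1                  25.0         15
m3                  17.0          7
m4                 292.5        187
The max of column 'loss_x100' is 187.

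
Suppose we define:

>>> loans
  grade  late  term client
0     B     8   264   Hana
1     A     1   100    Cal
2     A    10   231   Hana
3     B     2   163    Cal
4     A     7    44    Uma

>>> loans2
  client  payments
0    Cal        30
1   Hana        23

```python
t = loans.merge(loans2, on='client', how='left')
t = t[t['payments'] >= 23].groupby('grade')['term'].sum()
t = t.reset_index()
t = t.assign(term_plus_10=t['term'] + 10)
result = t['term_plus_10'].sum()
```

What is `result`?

merge on 'client' (how='left') → 5 rows:
  grade  late  term client  payments
0     B     8   264   Hana      23.0
1     A     1   100    Cal      30.0
2     A    10   231   Hana      23.0
3     B     2   163    Cal      30.0
4     A     7    44    Uma       NaN
filter rows where payments >= 23:
  grade  late  term client  payments
0     B     8   264   Hana      23.0
1     A     1   100    Cal      30.0
2     A    10   231   Hana      23.0
3     B     2   163    Cal      30.0
group by grade, sum of term:
grade
A    331
B    427
Name: term, dtype: int64
reset_index():
  grade  term
0     A   331
1     B   427
add column term_plus_10 = t['term'] + 10:
  grade  term  term_plus_10
0     A   331           341
1     B   427           437
Taking the sum of column 'term_plus_10' gives 778.

778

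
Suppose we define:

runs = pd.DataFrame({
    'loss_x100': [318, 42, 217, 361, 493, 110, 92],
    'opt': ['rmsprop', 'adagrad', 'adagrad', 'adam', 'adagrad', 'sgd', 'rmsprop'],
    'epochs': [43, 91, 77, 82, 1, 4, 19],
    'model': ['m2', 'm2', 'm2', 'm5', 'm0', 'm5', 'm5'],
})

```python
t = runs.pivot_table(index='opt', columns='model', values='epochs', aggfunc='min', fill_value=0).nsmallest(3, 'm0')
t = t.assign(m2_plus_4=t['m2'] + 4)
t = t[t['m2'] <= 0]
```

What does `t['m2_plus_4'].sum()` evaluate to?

8

pivot: rows=opt, cols=model, min(epochs):
model    m0  m2  m5
opt                
adagrad   1  77   0
adam      0   0  82
rmsprop   0  43  19
sgd       0   0   4
take 3 rows with smallest m0:
model    m0  m2  m5
opt                
adam      0   0  82
rmsprop   0  43  19
sgd       0   0   4
add column m2_plus_4 = t['m2'] + 4:
model    m0  m2  m5  m2_plus_4
opt                           
adam      0   0  82          4
rmsprop   0  43  19         47
sgd       0   0   4          4
filter rows where m2 <= 0:
model  m0  m2  m5  m2_plus_4
opt                         
adam    0   0  82          4
sgd     0   0   4          4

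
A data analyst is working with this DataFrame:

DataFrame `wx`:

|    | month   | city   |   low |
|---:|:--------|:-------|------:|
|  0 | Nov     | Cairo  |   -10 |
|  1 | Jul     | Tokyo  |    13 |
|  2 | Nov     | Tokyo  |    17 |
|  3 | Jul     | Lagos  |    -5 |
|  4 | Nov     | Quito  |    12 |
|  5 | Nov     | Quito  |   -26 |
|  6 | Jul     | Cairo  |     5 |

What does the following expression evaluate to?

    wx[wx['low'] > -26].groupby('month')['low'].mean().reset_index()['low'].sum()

filter rows where low > -26:
  month   city  low
0   Nov  Cairo  -10
1   Jul  Tokyo   13
2   Nov  Tokyo   17
3   Jul  Lagos   -5
4   Nov  Quito   12
6   Jul  Cairo    5
group by month, mean of low:
month
Jul    4.333333
Nov    6.333333
Name: low, dtype: float64
reset_index():
  month       low
0   Jul  4.333333
1   Nov  6.333333

10.6666666667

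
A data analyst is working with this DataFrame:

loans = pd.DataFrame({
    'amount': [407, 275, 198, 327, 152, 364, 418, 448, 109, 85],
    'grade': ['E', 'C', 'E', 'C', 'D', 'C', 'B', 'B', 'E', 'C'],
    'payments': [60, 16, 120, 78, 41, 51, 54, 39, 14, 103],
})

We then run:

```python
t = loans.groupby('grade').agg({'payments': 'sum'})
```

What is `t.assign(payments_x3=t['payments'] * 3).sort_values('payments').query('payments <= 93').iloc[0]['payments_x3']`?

123

group by grade, sum of payments:
       payments
grade          
B            93
C           248
D            41
E           194
add column payments_x3 = t['payments'] * 3:
       payments  payments_x3
grade                       
B            93          279
C           248          744
D            41          123
E           194          582
sort by payments:
       payments  payments_x3
grade                       
D            41          123
B            93          279
E           194          582
C           248          744
filter rows where payments <= 93:
       payments  payments_x3
grade                       
D            41          123
B            93          279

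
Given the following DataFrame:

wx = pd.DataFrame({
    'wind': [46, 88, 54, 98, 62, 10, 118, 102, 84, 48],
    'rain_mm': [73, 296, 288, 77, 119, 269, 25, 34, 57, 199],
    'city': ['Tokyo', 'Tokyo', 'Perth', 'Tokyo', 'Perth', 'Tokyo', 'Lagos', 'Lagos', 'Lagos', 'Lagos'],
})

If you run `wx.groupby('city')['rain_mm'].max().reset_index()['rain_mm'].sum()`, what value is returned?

783

group by city, max of rain_mm:
city
Lagos    199
Perth    288
Tokyo    296
Name: rain_mm, dtype: int64
reset_index():
    city  rain_mm
0  Lagos      199
1  Perth      288
2  Tokyo      296
Taking the sum of column 'rain_mm' gives 783.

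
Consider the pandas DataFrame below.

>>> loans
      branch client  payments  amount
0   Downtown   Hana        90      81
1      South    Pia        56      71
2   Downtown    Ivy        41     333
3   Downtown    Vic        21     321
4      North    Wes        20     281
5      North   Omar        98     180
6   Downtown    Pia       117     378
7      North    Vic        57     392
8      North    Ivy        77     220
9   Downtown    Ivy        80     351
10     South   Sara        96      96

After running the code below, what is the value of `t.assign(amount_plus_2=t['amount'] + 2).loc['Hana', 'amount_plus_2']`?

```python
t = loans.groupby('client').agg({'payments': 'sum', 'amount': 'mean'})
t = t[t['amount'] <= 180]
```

group by client: sum(payments), mean(amount):
        payments      amount
client                      
Hana          90   81.000000
Ivy          198  301.333333
Omar          98  180.000000
Pia          173  224.500000
Sara          96   96.000000
Vic           78  356.500000
Wes           20  281.000000
filter rows where amount <= 180:
        payments  amount
client                  
Hana          90    81.0
Omar          98   180.0
Sara          96    96.0
add column amount_plus_2 = t['amount'] + 2:
        payments  amount  amount_plus_2
client                                 
Hana          90    81.0           83.0
Omar          98   180.0          182.0
Sara          96    96.0           98.0
value at row 'Hana', column 'amount_plus_2' → 83.0

83.0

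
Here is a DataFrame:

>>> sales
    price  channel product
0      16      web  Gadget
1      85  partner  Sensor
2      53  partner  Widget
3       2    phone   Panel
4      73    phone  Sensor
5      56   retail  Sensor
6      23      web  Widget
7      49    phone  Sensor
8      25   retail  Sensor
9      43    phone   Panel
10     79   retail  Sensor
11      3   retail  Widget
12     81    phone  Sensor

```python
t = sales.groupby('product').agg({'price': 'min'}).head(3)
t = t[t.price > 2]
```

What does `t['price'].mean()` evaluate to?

group by product, min of price:
         price
product       
Gadget      16
Panel        2
Sensor      25
Widget       3
take first 3 rows:
         price
product       
Gadget      16
Panel        2
Sensor      25
filter rows where price > 2:
         price
product       
Gadget      16
Sensor      25

20.5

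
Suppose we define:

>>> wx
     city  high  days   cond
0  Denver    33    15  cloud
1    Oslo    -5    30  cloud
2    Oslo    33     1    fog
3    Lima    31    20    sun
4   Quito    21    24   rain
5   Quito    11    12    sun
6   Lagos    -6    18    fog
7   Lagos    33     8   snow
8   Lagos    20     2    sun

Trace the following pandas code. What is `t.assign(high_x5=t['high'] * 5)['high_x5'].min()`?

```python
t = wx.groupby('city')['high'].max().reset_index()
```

105

group by city, max of high:
city
Denver    33
Lagos     33
Lima      31
Oslo      33
Quito     21
Name: high, dtype: int64
reset_index():
     city  high
0  Denver    33
1   Lagos    33
2    Lima    31
3    Oslo    33
4   Quito    21
add column high_x5 = t['high'] * 5:
     city  high  high_x5
0  Denver    33      165
1   Lagos    33      165
2    Lima    31      155
3    Oslo    33      165
4   Quito    21      105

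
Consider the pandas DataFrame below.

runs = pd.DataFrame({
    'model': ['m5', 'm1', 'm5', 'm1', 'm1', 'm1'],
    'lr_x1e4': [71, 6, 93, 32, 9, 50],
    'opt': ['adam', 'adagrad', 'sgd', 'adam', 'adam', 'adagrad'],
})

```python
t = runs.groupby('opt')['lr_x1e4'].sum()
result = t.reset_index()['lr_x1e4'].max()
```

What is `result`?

group by opt, sum of lr_x1e4:
opt
adagrad     56
adam       112
sgd         93
Name: lr_x1e4, dtype: int64
reset_index():
       opt  lr_x1e4
0  adagrad       56
1     adam      112
2      sgd       93
Then the max of column 'lr_x1e4': 112

112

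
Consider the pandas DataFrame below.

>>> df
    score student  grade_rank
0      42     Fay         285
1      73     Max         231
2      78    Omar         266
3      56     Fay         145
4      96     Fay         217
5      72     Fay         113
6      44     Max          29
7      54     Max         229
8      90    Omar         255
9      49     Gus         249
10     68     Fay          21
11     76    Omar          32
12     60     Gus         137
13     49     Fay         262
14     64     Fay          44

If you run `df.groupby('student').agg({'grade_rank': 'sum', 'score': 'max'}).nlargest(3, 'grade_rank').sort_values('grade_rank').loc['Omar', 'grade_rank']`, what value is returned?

553

group by student: sum(grade_rank), max(score):
         grade_rank  score
student                   
Fay            1087     96
Gus             386     60
Max             489     73
Omar            553     90
take 3 rows with largest grade_rank:
         grade_rank  score
student                   
Fay            1087     96
Omar            553     90
Max             489     73
sort by grade_rank:
         grade_rank  score
student                   
Max             489     73
Omar            553     90
Fay            1087     96
So loc['Omar', 'grade_rank'] = 553.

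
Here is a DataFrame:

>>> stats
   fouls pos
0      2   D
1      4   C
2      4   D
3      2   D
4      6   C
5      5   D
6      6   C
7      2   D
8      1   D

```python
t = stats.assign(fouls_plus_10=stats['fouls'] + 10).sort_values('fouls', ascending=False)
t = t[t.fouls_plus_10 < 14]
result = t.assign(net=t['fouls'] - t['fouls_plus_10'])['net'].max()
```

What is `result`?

-10

add column fouls_plus_10 = stats['fouls'] + 10:
   fouls pos  fouls_plus_10
0      2   D             12
1      4   C             14
2      4   D             14
3      2   D             12
4      6   C             16
5      5   D             15
6      6   C             16
7      2   D             12
8      1   D             11
sort by fouls descending:
   fouls pos  fouls_plus_10
4      6   C             16
6      6   C             16
5      5   D             15
1      4   C             14
2      4   D             14
0      2   D             12
3      2   D             12
7      2   D             12
8      1   D             11
filter rows where fouls_plus_10 < 14:
   fouls pos  fouls_plus_10
0      2   D             12
3      2   D             12
7      2   D             12
8      1   D             11
add column net = t['fouls'] - t['fouls_plus_10']:
   fouls pos  fouls_plus_10  net
0      2   D             12  -10
3      2   D             12  -10
7      2   D             12  -10
8      1   D             11  -10
Then the max of column 'net': -10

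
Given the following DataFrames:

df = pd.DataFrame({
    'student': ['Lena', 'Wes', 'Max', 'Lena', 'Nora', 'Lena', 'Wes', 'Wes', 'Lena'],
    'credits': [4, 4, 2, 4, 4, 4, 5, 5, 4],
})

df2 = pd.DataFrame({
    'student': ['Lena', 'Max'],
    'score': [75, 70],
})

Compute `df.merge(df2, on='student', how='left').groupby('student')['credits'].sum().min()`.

merge on 'student' (how='left') → 9 rows:
  student  credits  score
0    Lena        4   75.0
1     Wes        4    NaN
2     Max        2   70.0
3    Lena        4   75.0
4    Nora        4    NaN
5    Lena        4   75.0
6     Wes        5    NaN
7     Wes        5    NaN
8    Lena        4   75.0
group by student, sum of credits:
student
Lena    16
Max      2
Nora     4
Wes     14
Name: credits, dtype: int64

2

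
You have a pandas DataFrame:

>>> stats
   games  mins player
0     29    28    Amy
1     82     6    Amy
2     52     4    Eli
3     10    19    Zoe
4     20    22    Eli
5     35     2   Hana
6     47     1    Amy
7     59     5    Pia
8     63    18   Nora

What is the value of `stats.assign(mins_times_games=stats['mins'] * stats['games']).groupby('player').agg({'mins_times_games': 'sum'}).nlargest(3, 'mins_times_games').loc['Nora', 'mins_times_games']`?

1134

add column mins_times_games = stats['mins'] * stats['games']:
   games  mins player  mins_times_games
0     29    28    Amy               812
1     82     6    Amy               492
2     52     4    Eli               208
3     10    19    Zoe               190
4     20    22    Eli               440
5     35     2   Hana                70
6     47     1    Amy                47
7     59     5    Pia               295
8     63    18   Nora              1134
group by player, sum of mins_times_games:
        mins_times_games
player                  
Amy                 1351
Eli                  648
Hana                  70
Nora                1134
Pia                  295
Zoe                  190
take 3 rows with largest mins_times_games:
        mins_times_games
player                  
Amy                 1351
Nora                1134
Eli                  648
Taking the value at row 'Nora', column 'mins_times_games' gives 1134.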